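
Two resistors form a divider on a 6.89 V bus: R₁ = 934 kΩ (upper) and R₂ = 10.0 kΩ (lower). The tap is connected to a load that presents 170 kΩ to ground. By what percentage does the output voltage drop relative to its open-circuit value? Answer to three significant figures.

The divider's output (Thévenin) resistance is R₁‖R₂ = 9.894 kΩ.
Fractional drop under load = R_th/(R_th + R_L) = 9.894 / (9.894 + 170) = 0.05500.
So the output falls by 5.50 %.

5.50 %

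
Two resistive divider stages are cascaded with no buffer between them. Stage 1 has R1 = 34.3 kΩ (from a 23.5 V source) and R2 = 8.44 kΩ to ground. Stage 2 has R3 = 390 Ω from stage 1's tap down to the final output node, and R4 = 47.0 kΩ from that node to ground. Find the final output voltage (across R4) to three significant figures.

Stage 2 presents R3+R4 = 47390 Ω as a load on stage 1's tap.
Stage 1's lower leg becomes R2‖(R3+R4) = 7164 Ω, so V_mid = 23.5 × 7164/41460 = 4.060 V.
Stage 2 is itself unloaded: V_out = V_mid × R4/(R3+R4) = 4.060 × 47000/47390 = 4.03 V.

V_out ≈ 4.03 V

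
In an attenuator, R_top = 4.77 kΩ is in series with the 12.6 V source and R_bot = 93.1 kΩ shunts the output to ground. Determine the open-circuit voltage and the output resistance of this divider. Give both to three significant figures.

V_th is the open-circuit tap voltage: 12.6 × 93.1/(4.77 + 93.1) = 12.0 V.
With the supply zeroed, R_top and R_bot appear in parallel from the tap: R_th = R_top‖R_bot = (4.77 × 93.1)/97.87 = 4.54 kΩ.

V_th = 12.0 V, R_th = 4.54 kΩ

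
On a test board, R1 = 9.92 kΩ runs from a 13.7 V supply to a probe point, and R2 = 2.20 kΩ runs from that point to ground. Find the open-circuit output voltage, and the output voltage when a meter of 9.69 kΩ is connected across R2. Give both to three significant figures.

Unloaded: 2.49 V; loaded: 2.10 V

Open-circuit: V = 13.7 × 2.20/(9.92 + 2.20) = 2.49 V.
With the load, R2 becomes R2‖R_L = 1.793 kΩ, so V = 13.7 × 1.793/11.71 = 2.10 V.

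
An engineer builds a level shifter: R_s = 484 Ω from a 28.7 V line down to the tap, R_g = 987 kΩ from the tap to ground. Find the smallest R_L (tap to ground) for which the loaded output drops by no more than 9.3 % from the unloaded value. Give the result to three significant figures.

R_L(min) ≈ 4.72 kΩ

Output resistance R_th = R_s‖R_g = (484 × 987000)/987500 = 483.8 Ω.
The fractional drop is R_th/(R_th + R_L); requiring this ≤ 0.0930 gives R_L ≥ R_th(1/0.0930 − 1) = 483.8 × 9.753 = 4.72 kΩ.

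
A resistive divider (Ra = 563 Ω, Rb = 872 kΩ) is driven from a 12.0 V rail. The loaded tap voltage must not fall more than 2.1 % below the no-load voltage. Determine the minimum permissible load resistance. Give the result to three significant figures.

Output resistance R_th = Ra‖Rb = (563 × 872000)/872600 = 562.6 Ω.
The fractional drop is R_th/(R_th + R_L); requiring this ≤ 0.0210 gives R_L ≥ R_th(1/0.0210 − 1) = 562.6 × 46.62 = 26.2 kΩ.

R_L(min) ≈ 26.2 kΩ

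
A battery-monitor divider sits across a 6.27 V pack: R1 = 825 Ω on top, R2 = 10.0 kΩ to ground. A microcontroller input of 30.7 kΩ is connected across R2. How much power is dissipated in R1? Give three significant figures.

P ≈ 0.463 mW

Total resistance from the source is R1 + (R2‖R_L) = 8368 Ω, so I = 6.27/8368 Ω = 0.7493 mA.
P = I²·R1 = (0.7493 mA)² × 825 Ω = 0.463 mW.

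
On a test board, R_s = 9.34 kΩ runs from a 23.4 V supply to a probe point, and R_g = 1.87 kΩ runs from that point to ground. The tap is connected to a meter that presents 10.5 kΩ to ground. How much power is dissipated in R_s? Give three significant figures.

Total resistance from the source is R_s + (R_g‖R_L) = 10.93 kΩ, so I = 23.4/10.93 kΩ = 2.141 mA.
P = I²·R_s = (2.141 mA)² × 9.34 kΩ = 42.8 mW.

P ≈ 42.8 mW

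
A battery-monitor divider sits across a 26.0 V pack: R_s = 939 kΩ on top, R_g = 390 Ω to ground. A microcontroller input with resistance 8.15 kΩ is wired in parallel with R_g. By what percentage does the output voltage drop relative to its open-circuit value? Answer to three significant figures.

4.56 %

The divider's output (Thévenin) resistance is R_s‖R_g = 389.8 Ω.
Fractional drop under load = R_th/(R_th + R_L) = 389.8 / (389.8 + 8150) = 0.04565.
So the output falls by 4.56 %.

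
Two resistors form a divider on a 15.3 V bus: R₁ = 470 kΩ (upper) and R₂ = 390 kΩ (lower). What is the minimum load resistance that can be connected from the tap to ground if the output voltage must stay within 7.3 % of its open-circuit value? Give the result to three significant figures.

R_L(min) ≈ 2.71 MΩ

Output resistance R_th = R₁‖R₂ = (470 × 390)/860.0 = 213.1 kΩ.
The fractional drop is R_th/(R_th + R_L); requiring this ≤ 0.0730 gives R_L ≥ R_th(1/0.0730 − 1) = 213.1 × 12.70 = 2.71 MΩ.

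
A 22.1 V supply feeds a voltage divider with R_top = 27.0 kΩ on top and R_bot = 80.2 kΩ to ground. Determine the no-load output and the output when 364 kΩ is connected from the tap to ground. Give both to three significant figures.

Open-circuit: V = 22.1 × 80.2/(27.0 + 80.2) = 16.5 V.
With the load, R_bot becomes R_bot‖R_L = 65.72 kΩ, so V = 22.1 × 65.72/92.72 = 15.7 V.

Unloaded: 16.5 V; loaded: 15.7 V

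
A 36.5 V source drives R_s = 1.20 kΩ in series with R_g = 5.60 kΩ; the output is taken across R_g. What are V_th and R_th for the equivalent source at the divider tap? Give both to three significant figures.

V_th is the open-circuit tap voltage: 36.5 × 5.60/(1.20 + 5.60) = 30.1 V.
With the supply zeroed, R_s and R_g appear in parallel from the tap: R_th = R_s‖R_g = (1.20 × 5.60)/6.800 = 988 Ω.

V_th = 30.1 V, R_th = 988 Ω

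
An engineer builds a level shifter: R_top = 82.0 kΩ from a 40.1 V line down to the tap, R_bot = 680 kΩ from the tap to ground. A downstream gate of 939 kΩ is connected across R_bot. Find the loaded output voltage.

V_out ≈ 33.2 V

The load sits in parallel with R_bot: R_bot‖R_L = (680 × 939) / (680 + 939) = 394.4 kΩ.
V_out = 40.1 × 394.4 / (82.0 + 394.4) = 40.1 × 394.4/476.4 = 33.2 V.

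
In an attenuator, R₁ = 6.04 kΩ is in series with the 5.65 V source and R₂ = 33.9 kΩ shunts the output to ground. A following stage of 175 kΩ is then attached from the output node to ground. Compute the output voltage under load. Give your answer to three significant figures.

The load sits in parallel with R₂: R₂‖R_L = (33.9 × 175) / (33.9 + 175) = 28.40 kΩ.
V_out = 5.65 × 28.40 / (6.04 + 28.40) = 5.65 × 28.40/34.44 = 4.66 V.
(Unloaded it would have been 4.80 V.)

V_out ≈ 4.66 V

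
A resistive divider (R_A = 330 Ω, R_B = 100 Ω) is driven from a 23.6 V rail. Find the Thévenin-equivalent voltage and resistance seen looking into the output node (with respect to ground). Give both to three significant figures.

V_th is the open-circuit tap voltage: 23.6 × 100/(330 + 100) = 5.49 V.
With the supply zeroed, R_A and R_B appear in parallel from the tap: R_th = R_A‖R_B = (330 × 100)/430.0 = 76.7 Ω.

V_th = 5.49 V, R_th = 76.7 Ω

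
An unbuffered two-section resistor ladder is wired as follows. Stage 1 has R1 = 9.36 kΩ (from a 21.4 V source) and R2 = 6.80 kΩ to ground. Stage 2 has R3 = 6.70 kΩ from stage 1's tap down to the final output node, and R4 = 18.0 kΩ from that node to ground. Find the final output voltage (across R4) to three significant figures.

Stage 2 presents R3+R4 = 24.70 kΩ as a load on stage 1's tap.
Stage 1's lower leg becomes R2‖(R3+R4) = 5.332 kΩ, so V_mid = 21.4 × 5.332/14.69 = 7.767 V.
Stage 2 is itself unloaded: V_out = V_mid × R4/(R3+R4) = 7.767 × 18.0/24.70 = 5.66 V.

V_out ≈ 5.66 V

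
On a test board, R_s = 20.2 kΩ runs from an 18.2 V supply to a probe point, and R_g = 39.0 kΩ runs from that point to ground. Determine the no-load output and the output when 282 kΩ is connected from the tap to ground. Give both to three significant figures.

Open-circuit: V = 18.2 × 39.0/(20.2 + 39.0) = 12.0 V.
With the load, R_g becomes R_g‖R_L = 34.26 kΩ, so V = 18.2 × 34.26/54.46 = 11.4 V.

Unloaded: 12.0 V; loaded: 11.4 V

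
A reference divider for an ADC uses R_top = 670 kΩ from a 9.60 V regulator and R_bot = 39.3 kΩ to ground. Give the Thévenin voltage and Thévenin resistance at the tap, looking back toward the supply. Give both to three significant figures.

V_th is the open-circuit tap voltage: 9.60 × 39.3/(670 + 39.3) = 0.532 V.
With the supply zeroed, R_top and R_bot appear in parallel from the tap: R_th = R_top‖R_bot = (670 × 39.3)/709.3 = 37.1 kΩ.

V_th = 0.532 V, R_th = 37.1 kΩ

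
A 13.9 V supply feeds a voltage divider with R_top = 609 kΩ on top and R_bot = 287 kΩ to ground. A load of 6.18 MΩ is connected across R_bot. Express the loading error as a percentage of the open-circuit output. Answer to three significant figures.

3.06 %

The divider's output (Thévenin) resistance is R_top‖R_bot = 195.1 kΩ.
Fractional drop under load = R_th/(R_th + R_L) = 195.1 / (195.1 + 6180) = 0.03060.
So the output falls by 3.06 %.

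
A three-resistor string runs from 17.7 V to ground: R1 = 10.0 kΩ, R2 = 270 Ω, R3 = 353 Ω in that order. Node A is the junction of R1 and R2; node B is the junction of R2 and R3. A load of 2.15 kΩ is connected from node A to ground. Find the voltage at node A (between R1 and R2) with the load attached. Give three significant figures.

V ≈ 0.816 V

Below node A the series string R2+R3 = 623.0 Ω sits in parallel with the 2150 Ω load: 483.0 Ω.
V_A = 17.7 × 483.0/(10000 + 483.0) = 0.816 V.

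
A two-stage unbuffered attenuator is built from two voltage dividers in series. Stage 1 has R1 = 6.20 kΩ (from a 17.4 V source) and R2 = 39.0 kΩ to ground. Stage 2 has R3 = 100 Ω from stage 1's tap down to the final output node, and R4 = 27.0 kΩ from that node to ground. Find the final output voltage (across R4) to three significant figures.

Stage 2 presents R3+R4 = 27100 Ω as a load on stage 1's tap.
Stage 1's lower leg becomes R2‖(R3+R4) = 15990 Ω, so V_mid = 17.4 × 15990/22190 = 12.54 V.
Stage 2 is itself unloaded: V_out = V_mid × R4/(R3+R4) = 12.54 × 27000/27100 = 12.5 V.

V_out ≈ 12.5 V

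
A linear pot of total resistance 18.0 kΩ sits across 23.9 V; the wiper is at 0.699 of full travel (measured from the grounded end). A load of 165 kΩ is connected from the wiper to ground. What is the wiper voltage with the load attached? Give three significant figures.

V ≈ 16.3 V

The wiper splits the pot into (1−α)R = 5.418 kΩ above and αR = 12.58 kΩ below.
Lower section ‖ load = 11.69 kΩ.
V_wiper = 23.9 × 11.69/(5.418 + 11.69) = 16.3 V.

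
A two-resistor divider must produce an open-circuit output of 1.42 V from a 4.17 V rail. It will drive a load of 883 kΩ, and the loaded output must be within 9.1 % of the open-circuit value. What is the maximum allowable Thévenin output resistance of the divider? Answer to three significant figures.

Loading drop = R_th/(R_th + R_L) ≤ 0.0910, so R_th ≤ R_L · ε/(1−ε) = 883 kΩ × 0.0910/0.9090 = 88.4 kΩ.

R_th ≤ 88.4 kΩ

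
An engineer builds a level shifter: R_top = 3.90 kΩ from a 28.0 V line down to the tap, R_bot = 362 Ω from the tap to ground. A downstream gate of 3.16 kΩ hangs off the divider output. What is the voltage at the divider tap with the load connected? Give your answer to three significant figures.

The load sits in parallel with R_bot: R_bot‖R_L = (362 × 3160) / (362 + 3160) = 324.8 Ω.
V_out = 28.0 × 324.8 / (3900 + 324.8) = 28.0 × 324.8/4225 = 2.15 V.
(Unloaded it would have been 2.38 V.)

V_out ≈ 2.15 V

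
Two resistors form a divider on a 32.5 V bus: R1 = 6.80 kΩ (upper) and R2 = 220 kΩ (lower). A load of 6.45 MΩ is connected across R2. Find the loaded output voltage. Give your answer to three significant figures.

V_out ≈ 31.5 V

The load sits in parallel with R2: R2‖R_L = (220 × 6450) / (220 + 6450) = 212.7 kΩ.
V_out = 32.5 × 212.7 / (6.80 + 212.7) = 32.5 × 212.7/219.5 = 31.5 V.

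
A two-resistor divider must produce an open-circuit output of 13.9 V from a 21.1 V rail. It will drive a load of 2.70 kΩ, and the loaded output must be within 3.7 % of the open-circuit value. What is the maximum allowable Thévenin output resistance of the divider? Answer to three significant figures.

R_th ≤ 104 Ω

Loading drop = R_th/(R_th + R_L) ≤ 0.0370, so R_th ≤ R_L · ε/(1−ε) = 2.70 kΩ × 0.0370/0.9630 = 104 Ω.
(Any R1, R2 with R2/(R1+R2) = 0.659 and R1‖R2 ≤ 104 Ω will meet the spec.)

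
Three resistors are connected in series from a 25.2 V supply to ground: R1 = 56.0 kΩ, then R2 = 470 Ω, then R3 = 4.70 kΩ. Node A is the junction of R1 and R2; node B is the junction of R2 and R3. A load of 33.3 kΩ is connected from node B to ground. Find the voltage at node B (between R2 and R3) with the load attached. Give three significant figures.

At node B, R3 is in parallel with the load: R3‖R_L = 4119 Ω.
Below node A the resistance is R2 + (R3‖R_L) = 4589 Ω, so V_A = 25.2 × 4589/60590 = 1.909 V.
Then V_B = V_A × (R3‖R_L)/(R2 + R3‖R_L) = 1.909 × 4119/4589 = 1.71 V.

V ≈ 1.71 V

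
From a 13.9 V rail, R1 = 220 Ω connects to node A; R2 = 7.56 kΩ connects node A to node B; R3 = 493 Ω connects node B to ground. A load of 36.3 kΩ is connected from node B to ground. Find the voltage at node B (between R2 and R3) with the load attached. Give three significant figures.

At node B, R3 is in parallel with the load: R3‖R_L = 486.4 Ω.
Below node A the resistance is R2 + (R3‖R_L) = 8046 Ω, so V_A = 13.9 × 8046/8266 = 13.53 V.
Then V_B = V_A × (R3‖R_L)/(R2 + R3‖R_L) = 13.53 × 486.4/8046 = 0.818 V.

V ≈ 0.818 V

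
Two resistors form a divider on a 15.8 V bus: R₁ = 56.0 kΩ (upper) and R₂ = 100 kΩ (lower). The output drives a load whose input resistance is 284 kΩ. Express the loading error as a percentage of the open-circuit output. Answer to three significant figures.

The divider's output (Thévenin) resistance is R₁‖R₂ = 35.90 kΩ.
Fractional drop under load = R_th/(R_th + R_L) = 35.90 / (35.90 + 284) = 0.1122.
So the output falls by 11.2 %.

11.2 %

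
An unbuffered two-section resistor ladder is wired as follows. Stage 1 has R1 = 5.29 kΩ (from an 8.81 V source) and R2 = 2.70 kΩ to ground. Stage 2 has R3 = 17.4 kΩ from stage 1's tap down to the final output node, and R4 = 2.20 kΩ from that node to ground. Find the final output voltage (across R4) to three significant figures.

V_out ≈ 0.306 V

Stage 2 presents R3+R4 = 19.60 kΩ as a load on stage 1's tap.
Stage 1's lower leg becomes R2‖(R3+R4) = 2.373 kΩ, so V_mid = 8.81 × 2.373/7.663 = 2.728 V.
Stage 2 is itself unloaded: V_out = V_mid × R4/(R3+R4) = 2.728 × 2.20/19.60 = 0.306 V.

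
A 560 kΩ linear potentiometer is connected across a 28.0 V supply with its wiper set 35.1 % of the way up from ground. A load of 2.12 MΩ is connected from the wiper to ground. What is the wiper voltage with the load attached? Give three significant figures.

The wiper splits the pot into (1−α)R = 363.4 kΩ above and αR = 196.6 kΩ below.
Lower section ‖ load = 179.9 kΩ.
V_wiper = 28.0 × 179.9/(363.4 + 179.9) = 9.27 V.

V ≈ 9.27 V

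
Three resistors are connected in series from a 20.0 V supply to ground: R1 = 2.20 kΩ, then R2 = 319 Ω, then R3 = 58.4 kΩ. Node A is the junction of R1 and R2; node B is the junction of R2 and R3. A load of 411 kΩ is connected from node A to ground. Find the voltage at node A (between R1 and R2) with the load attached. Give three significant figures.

V ≈ 19.2 V

Below node A the series string R2+R3 = 58720 Ω sits in parallel with the 411000 Ω load: 51380 Ω.
V_A = 20.0 × 51380/(2200 + 51380) = 19.2 V.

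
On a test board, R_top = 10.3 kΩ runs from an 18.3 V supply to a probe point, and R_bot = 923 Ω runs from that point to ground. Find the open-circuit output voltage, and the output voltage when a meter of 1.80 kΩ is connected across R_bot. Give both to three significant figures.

Open-circuit: V = 18.3 × 923/(10300 + 923) = 1.51 V.
With the load, R_bot becomes R_bot‖R_L = 610.1 Ω, so V = 18.3 × 610.1/10910 = 1.02 V.

Unloaded: 1.51 V; loaded: 1.02 V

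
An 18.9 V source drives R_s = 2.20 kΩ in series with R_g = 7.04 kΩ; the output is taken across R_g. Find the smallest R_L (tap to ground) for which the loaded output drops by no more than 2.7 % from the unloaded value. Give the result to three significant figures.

Output resistance R_th = R_s‖R_g = (2.20 × 7.04)/9.240 = 1.676 kΩ.
The fractional drop is R_th/(R_th + R_L); requiring this ≤ 0.0270 gives R_L ≥ R_th(1/0.0270 − 1) = 1.676 × 36.04 = 60.4 kΩ.

R_L(min) ≈ 60.4 kΩ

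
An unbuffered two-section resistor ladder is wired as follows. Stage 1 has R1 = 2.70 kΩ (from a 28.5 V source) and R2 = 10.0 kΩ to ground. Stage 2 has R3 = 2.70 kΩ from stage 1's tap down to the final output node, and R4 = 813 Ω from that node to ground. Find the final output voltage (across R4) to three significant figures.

V_out ≈ 3.24 V

Stage 2 presents R3+R4 = 3513 Ω as a load on stage 1's tap.
Stage 1's lower leg becomes R2‖(R3+R4) = 2600 Ω, so V_mid = 28.5 × 2600/5300 = 13.98 V.
Stage 2 is itself unloaded: V_out = V_mid × R4/(R3+R4) = 13.98 × 813/3513 = 3.24 V.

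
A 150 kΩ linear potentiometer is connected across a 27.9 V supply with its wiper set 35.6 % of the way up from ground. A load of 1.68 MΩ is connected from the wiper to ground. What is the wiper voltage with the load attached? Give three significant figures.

V ≈ 9.73 V

The wiper splits the pot into (1−α)R = 96.60 kΩ above and αR = 53.40 kΩ below.
Lower section ‖ load = 51.75 kΩ.
V_wiper = 27.9 × 51.75/(96.60 + 51.75) = 9.73 V.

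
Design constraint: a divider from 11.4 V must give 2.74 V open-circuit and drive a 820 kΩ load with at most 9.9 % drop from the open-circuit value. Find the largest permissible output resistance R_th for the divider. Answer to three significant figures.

Loading drop = R_th/(R_th + R_L) ≤ 0.0990, so R_th ≤ R_L · ε/(1−ε) = 820 kΩ × 0.0990/0.9010 = 90.1 kΩ.

R_th ≤ 90.1 kΩ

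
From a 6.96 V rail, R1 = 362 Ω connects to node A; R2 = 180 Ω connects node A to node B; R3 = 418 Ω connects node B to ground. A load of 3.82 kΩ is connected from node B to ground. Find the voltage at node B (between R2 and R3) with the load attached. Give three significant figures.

V ≈ 2.85 V

At node B, R3 is in parallel with the load: R3‖R_L = 376.8 Ω.
Below node A the resistance is R2 + (R3‖R_L) = 556.8 Ω, so V_A = 6.96 × 556.8/918.8 = 4.218 V.
Then V_B = V_A × (R3‖R_L)/(R2 + R3‖R_L) = 4.218 × 376.8/556.8 = 2.85 V.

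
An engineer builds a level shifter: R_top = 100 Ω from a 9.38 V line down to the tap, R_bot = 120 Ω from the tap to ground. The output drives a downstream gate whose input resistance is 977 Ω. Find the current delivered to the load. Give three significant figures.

R_bot‖R_L = 106.9 Ω; V_out = 9.38 × 106.9/206.9 = 4.846 V.
I_L = V_out / R_L = 4.846 / 977 Ω = 4.96 mA.

I_L ≈ 4.96 mA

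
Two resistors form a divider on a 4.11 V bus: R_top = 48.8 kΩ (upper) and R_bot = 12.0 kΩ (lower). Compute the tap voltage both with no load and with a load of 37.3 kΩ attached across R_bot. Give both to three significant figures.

Unloaded: 0.811 V; loaded: 0.645 V

Open-circuit: V = 4.11 × 12.0/(48.8 + 12.0) = 0.811 V.
With the load, R_bot becomes R_bot‖R_L = 9.079 kΩ, so V = 4.11 × 9.079/57.88 = 0.645 V.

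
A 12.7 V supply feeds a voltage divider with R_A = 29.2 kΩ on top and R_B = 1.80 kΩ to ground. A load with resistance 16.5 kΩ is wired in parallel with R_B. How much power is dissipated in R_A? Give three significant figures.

P ≈ 4.96 mW

Total resistance from the source is R_A + (R_B‖R_L) = 30.82 kΩ, so I = 12.7/30.82 kΩ = 0.4120 mA.
P = I²·R_A = (0.4120 mA)² × 29.2 kΩ = 4.96 mW.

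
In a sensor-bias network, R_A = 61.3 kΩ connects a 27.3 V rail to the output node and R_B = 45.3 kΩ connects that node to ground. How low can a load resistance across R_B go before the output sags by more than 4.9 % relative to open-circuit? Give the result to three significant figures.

R_L(min) ≈ 506 kΩ

Output resistance R_th = R_A‖R_B = (61.3 × 45.3)/106.6 = 26.05 kΩ.
The fractional drop is R_th/(R_th + R_L); requiring this ≤ 0.0490 gives R_L ≥ R_th(1/0.0490 − 1) = 26.05 × 19.41 = 506 kΩ.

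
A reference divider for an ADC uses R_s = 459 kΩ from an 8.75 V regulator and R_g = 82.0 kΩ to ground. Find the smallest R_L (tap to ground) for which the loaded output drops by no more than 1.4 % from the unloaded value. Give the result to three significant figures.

R_L(min) ≈ 4.90 MΩ

Output resistance R_th = R_s‖R_g = (459 × 82.0)/541.0 = 69.57 kΩ.
The fractional drop is R_th/(R_th + R_L); requiring this ≤ 0.0140 gives R_L ≥ R_th(1/0.0140 − 1) = 69.57 × 70.43 = 4.90 MΩ.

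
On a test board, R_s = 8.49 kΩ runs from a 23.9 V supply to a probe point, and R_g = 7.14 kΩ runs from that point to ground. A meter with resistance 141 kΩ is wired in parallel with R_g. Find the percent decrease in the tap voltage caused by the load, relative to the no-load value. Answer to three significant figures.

The divider's output (Thévenin) resistance is R_s‖R_g = 3.878 kΩ.
Fractional drop under load = R_th/(R_th + R_L) = 3.878 / (3.878 + 141) = 0.02677.
So the output falls by 2.68 %.

2.68 %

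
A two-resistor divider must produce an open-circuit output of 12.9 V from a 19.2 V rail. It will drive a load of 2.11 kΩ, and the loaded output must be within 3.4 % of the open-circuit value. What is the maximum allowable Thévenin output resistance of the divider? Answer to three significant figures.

Loading drop = R_th/(R_th + R_L) ≤ 0.0340, so R_th ≤ R_L · ε/(1−ε) = 2.11 kΩ × 0.0340/0.9660 = 74.3 Ω.
(Any R1, R2 with R2/(R1+R2) = 0.672 and R1‖R2 ≤ 74.3 Ω will meet the spec.)

R_th ≤ 74.3 Ω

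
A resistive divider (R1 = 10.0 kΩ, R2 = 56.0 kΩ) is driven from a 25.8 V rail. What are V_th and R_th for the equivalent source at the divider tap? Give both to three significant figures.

V_th = 21.9 V, R_th = 8.48 kΩ

V_th is the open-circuit tap voltage: 25.8 × 56.0/(10.0 + 56.0) = 21.9 V.
With the supply zeroed, R1 and R2 appear in parallel from the tap: R_th = R1‖R2 = (10.0 × 56.0)/66.00 = 8.48 kΩ.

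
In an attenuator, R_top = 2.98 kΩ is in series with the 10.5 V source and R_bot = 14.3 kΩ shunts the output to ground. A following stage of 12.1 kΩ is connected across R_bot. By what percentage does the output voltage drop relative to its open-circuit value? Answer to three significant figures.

16.9 %

The divider's output (Thévenin) resistance is R_top‖R_bot = 2.466 kΩ.
Fractional drop under load = R_th/(R_th + R_L) = 2.466 / (2.466 + 12.1) = 0.1693.
So the output falls by 16.9 %.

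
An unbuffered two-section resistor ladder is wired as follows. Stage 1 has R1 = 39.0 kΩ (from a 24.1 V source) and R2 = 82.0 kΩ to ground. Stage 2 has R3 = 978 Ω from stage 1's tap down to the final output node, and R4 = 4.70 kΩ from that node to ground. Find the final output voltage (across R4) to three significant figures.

Stage 2 presents R3+R4 = 5678 Ω as a load on stage 1's tap.
Stage 1's lower leg becomes R2‖(R3+R4) = 5310 Ω, so V_mid = 24.1 × 5310/44310 = 2.888 V.
Stage 2 is itself unloaded: V_out = V_mid × R4/(R3+R4) = 2.888 × 4700/5678 = 2.39 V.

V_out ≈ 2.39 V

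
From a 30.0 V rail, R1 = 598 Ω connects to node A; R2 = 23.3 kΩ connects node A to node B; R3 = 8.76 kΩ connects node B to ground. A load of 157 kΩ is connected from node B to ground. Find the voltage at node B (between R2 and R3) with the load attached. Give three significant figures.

V ≈ 7.73 V

At node B, R3 is in parallel with the load: R3‖R_L = 8297 Ω.
Below node A the resistance is R2 + (R3‖R_L) = 31600 Ω, so V_A = 30.0 × 31600/32200 = 29.44 V.
Then V_B = V_A × (R3‖R_L)/(R2 + R3‖R_L) = 29.44 × 8297/31600 = 7.73 V.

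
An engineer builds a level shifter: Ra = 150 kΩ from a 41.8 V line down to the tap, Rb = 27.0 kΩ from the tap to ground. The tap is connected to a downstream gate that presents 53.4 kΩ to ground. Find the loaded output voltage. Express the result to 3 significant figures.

The load sits in parallel with Rb: Rb‖R_L = (27.0 × 53.4) / (27.0 + 53.4) = 17.93 kΩ.
V_out = 41.8 × 17.93 / (150 + 17.93) = 41.8 × 17.93/167.9 = 4.46 V.

V_out ≈ 4.46 V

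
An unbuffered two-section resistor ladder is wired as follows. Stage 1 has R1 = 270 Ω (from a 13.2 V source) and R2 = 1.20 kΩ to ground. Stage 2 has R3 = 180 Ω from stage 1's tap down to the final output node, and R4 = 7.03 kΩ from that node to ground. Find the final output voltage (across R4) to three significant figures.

V_out ≈ 10.2 V

Stage 2 presents R3+R4 = 7210 Ω as a load on stage 1's tap.
Stage 1's lower leg becomes R2‖(R3+R4) = 1029 Ω, so V_mid = 13.2 × 1029/1299 = 10.46 V.
Stage 2 is itself unloaded: V_out = V_mid × R4/(R3+R4) = 10.46 × 7030/7210 = 10.2 V.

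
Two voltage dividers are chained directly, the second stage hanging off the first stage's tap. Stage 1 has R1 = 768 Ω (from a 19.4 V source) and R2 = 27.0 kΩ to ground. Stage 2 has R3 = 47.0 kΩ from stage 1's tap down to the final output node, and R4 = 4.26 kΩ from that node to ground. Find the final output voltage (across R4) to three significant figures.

Stage 2 presents R3+R4 = 51260 Ω as a load on stage 1's tap.
Stage 1's lower leg becomes R2‖(R3+R4) = 17680 Ω, so V_mid = 19.4 × 17680/18450 = 18.59 V.
Stage 2 is itself unloaded: V_out = V_mid × R4/(R3+R4) = 18.59 × 4260/51260 = 1.55 V.

V_out ≈ 1.55 V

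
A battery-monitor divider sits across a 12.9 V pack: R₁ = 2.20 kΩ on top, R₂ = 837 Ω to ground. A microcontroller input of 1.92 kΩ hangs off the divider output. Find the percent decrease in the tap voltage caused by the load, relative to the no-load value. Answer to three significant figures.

24.0 %

The divider's output (Thévenin) resistance is R₁‖R₂ = 606.3 Ω.
Fractional drop under load = R_th/(R_th + R_L) = 606.3 / (606.3 + 1920) = 0.2400.
So the output falls by 24.0 %.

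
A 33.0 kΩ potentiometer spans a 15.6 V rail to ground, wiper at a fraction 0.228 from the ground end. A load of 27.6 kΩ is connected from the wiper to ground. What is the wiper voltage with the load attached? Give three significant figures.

The wiper splits the pot into (1−α)R = 25.48 kΩ above and αR = 7.524 kΩ below.
Lower section ‖ load = 5.912 kΩ.
V_wiper = 15.6 × 5.912/(25.48 + 5.912) = 2.94 V.

V ≈ 2.94 V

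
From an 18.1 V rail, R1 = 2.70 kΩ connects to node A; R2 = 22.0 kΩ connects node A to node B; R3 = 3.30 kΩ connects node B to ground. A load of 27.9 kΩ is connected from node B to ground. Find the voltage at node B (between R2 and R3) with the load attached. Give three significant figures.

V ≈ 1.93 V

At node B, R3 is in parallel with the load: R3‖R_L = 2.951 kΩ.
Below node A the resistance is R2 + (R3‖R_L) = 24.95 kΩ, so V_A = 18.1 × 24.95/27.65 = 16.33 V.
Then V_B = V_A × (R3‖R_L)/(R2 + R3‖R_L) = 16.33 × 2.951/24.95 = 1.93 V.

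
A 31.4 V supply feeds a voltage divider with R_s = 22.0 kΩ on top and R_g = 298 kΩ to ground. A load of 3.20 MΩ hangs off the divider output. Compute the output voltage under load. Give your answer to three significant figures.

V_out ≈ 29.1 V

The load sits in parallel with R_g: R_g‖R_L = (298 × 3200) / (298 + 3200) = 272.6 kΩ.
V_out = 31.4 × 272.6 / (22.0 + 272.6) = 31.4 × 272.6/294.6 = 29.1 V.
(Unloaded it would have been 29.2 V.)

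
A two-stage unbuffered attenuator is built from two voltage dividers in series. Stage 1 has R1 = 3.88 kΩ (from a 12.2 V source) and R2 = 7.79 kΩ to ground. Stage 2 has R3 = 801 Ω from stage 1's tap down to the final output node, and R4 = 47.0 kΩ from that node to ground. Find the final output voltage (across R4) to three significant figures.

Stage 2 presents R3+R4 = 47800 Ω as a load on stage 1's tap.
Stage 1's lower leg becomes R2‖(R3+R4) = 6698 Ω, so V_mid = 12.2 × 6698/10580 = 7.725 V.
Stage 2 is itself unloaded: V_out = V_mid × R4/(R3+R4) = 7.725 × 47000/47800 = 7.60 V.

V_out ≈ 7.60 V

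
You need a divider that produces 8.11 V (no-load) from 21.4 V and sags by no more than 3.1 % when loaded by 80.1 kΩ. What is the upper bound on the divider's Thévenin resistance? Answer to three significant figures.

Loading drop = R_th/(R_th + R_L) ≤ 0.0310, so R_th ≤ R_L · ε/(1−ε) = 80.1 kΩ × 0.0310/0.9690 = 2.56 kΩ.
(Any R1, R2 with R2/(R1+R2) = 0.379 and R1‖R2 ≤ 2.56 kΩ will meet the spec.)

R_th ≤ 2.56 kΩ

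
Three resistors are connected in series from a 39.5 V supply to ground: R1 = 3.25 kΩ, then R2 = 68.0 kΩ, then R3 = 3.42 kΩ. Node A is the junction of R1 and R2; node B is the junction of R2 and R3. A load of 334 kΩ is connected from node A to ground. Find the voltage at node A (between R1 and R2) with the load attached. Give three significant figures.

Below node A the series string R2+R3 = 71.42 kΩ sits in parallel with the 334 kΩ load: 58.84 kΩ.
V_A = 39.5 × 58.84/(3.25 + 58.84) = 37.4 V.

V ≈ 37.4 V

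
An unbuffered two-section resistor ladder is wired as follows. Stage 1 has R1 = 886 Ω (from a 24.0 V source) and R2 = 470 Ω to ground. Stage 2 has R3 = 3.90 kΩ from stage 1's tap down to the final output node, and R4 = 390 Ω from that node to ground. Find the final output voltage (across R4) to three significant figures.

V_out ≈ 0.706 V

Stage 2 presents R3+R4 = 4290 Ω as a load on stage 1's tap.
Stage 1's lower leg becomes R2‖(R3+R4) = 423.6 Ω, so V_mid = 24.0 × 423.6/1310 = 7.763 V.
Stage 2 is itself unloaded: V_out = V_mid × R4/(R3+R4) = 7.763 × 390/4290 = 0.706 V.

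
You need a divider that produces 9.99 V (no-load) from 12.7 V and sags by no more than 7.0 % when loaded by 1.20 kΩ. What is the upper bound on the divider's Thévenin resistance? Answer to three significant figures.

R_th ≤ 90.3 Ω

Loading drop = R_th/(R_th + R_L) ≤ 0.0700, so R_th ≤ R_L · ε/(1−ε) = 1.20 kΩ × 0.0700/0.9300 = 90.3 Ω.
(Any R1, R2 with R2/(R1+R2) = 0.787 and R1‖R2 ≤ 90.3 Ω will meet the spec.)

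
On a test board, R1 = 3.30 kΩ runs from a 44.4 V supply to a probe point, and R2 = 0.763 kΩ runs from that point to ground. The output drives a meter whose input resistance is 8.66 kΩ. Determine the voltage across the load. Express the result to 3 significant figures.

V_out ≈ 7.78 V

The load sits in parallel with R2: R2‖R_L = (763 × 8660) / (763 + 8660) = 701.2 Ω.
V_out = 44.4 × 701.2 / (3300 + 701.2) = 44.4 × 701.2/4001 = 7.78 V.
(Unloaded it would have been 8.34 V.)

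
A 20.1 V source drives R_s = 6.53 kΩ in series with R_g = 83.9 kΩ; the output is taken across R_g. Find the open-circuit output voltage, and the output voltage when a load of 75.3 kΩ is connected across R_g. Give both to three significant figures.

Unloaded: 18.6 V; loaded: 17.3 V

Open-circuit: V = 20.1 × 83.9/(6.53 + 83.9) = 18.6 V.
With the load, R_g becomes R_g‖R_L = 39.68 kΩ, so V = 20.1 × 39.68/46.21 = 17.3 V.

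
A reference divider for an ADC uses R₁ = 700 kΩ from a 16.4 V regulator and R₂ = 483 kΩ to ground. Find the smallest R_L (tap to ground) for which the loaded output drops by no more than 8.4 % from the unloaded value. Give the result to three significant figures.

R_L(min) ≈ 3.12 MΩ

Output resistance R_th = R₁‖R₂ = (700 × 483)/1183 = 285.8 kΩ.
The fractional drop is R_th/(R_th + R_L); requiring this ≤ 0.0840 gives R_L ≥ R_th(1/0.0840 − 1) = 285.8 × 10.90 = 3.12 MΩ.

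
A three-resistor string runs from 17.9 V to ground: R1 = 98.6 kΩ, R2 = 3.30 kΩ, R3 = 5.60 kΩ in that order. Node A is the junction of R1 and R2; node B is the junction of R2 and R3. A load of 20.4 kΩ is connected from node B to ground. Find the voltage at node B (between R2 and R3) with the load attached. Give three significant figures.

V ≈ 0.740 V

At node B, R3 is in parallel with the load: R3‖R_L = 4.394 kΩ.
Below node A the resistance is R2 + (R3‖R_L) = 7.694 kΩ, so V_A = 17.9 × 7.694/106.3 = 1.296 V.
Then V_B = V_A × (R3‖R_L)/(R2 + R3‖R_L) = 1.296 × 4.394/7.694 = 0.740 V.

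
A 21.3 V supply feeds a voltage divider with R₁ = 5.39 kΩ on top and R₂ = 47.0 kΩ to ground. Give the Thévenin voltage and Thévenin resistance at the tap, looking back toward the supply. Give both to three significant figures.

V_th = 19.1 V, R_th = 4.84 kΩ

V_th is the open-circuit tap voltage: 21.3 × 47.0/(5.39 + 47.0) = 19.1 V.
With the supply zeroed, R₁ and R₂ appear in parallel from the tap: R_th = R₁‖R₂ = (5.39 × 47.0)/52.39 = 4.84 kΩ.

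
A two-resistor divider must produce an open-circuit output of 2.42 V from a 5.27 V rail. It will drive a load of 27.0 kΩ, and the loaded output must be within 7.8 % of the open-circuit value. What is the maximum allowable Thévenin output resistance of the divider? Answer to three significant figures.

R_th ≤ 2.28 kΩ

Loading drop = R_th/(R_th + R_L) ≤ 0.0780, so R_th ≤ R_L · ε/(1−ε) = 27.0 kΩ × 0.0780/0.9220 = 2.28 kΩ.
(Any R1, R2 with R2/(R1+R2) = 0.459 and R1‖R2 ≤ 2.28 kΩ will meet the spec.)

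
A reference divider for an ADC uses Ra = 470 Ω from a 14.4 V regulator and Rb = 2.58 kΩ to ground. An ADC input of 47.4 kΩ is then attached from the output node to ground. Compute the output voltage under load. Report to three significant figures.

V_out ≈ 12.1 V

The load sits in parallel with Rb: Rb‖R_L = (2580 × 47400) / (2580 + 47400) = 2447 Ω.
V_out = 14.4 × 2447 / (470 + 2447) = 14.4 × 2447/2917 = 12.1 V.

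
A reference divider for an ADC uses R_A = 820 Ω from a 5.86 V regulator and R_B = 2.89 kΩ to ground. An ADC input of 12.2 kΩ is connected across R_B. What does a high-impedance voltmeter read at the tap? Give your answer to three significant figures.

The load sits in parallel with R_B: R_B‖R_L = (2890 × 12200) / (2890 + 12200) = 2337 Ω.
V_out = 5.86 × 2337 / (820 + 2337) = 5.86 × 2337/3157 = 4.34 V.

V_out ≈ 4.34 V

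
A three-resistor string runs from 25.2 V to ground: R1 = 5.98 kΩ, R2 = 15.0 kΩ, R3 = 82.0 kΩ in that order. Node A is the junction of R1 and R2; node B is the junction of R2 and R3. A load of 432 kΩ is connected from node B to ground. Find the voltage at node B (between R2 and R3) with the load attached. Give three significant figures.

At node B, R3 is in parallel with the load: R3‖R_L = 68.92 kΩ.
Below node A the resistance is R2 + (R3‖R_L) = 83.92 kΩ, so V_A = 25.2 × 83.92/89.90 = 23.52 V.
Then V_B = V_A × (R3‖R_L)/(R2 + R3‖R_L) = 23.52 × 68.92/83.92 = 19.3 V.

V ≈ 19.3 V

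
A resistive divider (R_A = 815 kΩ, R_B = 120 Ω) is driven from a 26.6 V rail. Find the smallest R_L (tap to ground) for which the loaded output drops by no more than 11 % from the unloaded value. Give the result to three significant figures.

R_L(min) ≈ 971 Ω

Output resistance R_th = R_A‖R_B = (815000 × 120)/815100 = 120.0 Ω.
The fractional drop is R_th/(R_th + R_L); requiring this ≤ 0.110 gives R_L ≥ R_th(1/0.110 − 1) = 120.0 × 8.091 = 971 Ω.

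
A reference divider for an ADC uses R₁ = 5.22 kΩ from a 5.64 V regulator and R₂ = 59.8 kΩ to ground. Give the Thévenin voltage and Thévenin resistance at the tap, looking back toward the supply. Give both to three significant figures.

V_th is the open-circuit tap voltage: 5.64 × 59.8/(5.22 + 59.8) = 5.19 V.
With the supply zeroed, R₁ and R₂ appear in parallel from the tap: R_th = R₁‖R₂ = (5.22 × 59.8)/65.02 = 4.80 kΩ.

V_th = 5.19 V, R_th = 4.80 kΩ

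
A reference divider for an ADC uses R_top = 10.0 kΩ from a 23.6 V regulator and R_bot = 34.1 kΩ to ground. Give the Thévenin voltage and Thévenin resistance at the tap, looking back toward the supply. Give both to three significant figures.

V_th is the open-circuit tap voltage: 23.6 × 34.1/(10.0 + 34.1) = 18.2 V.
With the supply zeroed, R_top and R_bot appear in parallel from the tap: R_th = R_top‖R_bot = (10.0 × 34.1)/44.10 = 7.73 kΩ.

V_th = 18.2 V, R_th = 7.73 kΩ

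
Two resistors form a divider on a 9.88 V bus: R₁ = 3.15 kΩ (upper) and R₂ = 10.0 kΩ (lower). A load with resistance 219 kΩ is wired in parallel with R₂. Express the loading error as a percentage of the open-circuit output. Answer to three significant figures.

1.08 %

The divider's output (Thévenin) resistance is R₁‖R₂ = 2.395 kΩ.
Fractional drop under load = R_th/(R_th + R_L) = 2.395 / (2.395 + 219) = 0.01082.
So the output falls by 1.08 %.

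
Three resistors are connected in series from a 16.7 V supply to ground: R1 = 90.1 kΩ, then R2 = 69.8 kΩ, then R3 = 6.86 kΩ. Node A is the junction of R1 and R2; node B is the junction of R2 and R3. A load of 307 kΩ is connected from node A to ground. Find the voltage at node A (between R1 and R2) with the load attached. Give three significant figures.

Below node A the series string R2+R3 = 76.66 kΩ sits in parallel with the 307 kΩ load: 61.34 kΩ.
V_A = 16.7 × 61.34/(90.1 + 61.34) = 6.76 V.

V ≈ 6.76 V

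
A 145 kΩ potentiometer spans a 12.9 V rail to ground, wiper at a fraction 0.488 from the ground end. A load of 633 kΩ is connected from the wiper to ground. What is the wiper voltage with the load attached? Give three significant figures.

V ≈ 5.95 V

The wiper splits the pot into (1−α)R = 74.24 kΩ above and αR = 70.76 kΩ below.
Lower section ‖ load = 63.65 kΩ.
V_wiper = 12.9 × 63.65/(74.24 + 63.65) = 5.95 V.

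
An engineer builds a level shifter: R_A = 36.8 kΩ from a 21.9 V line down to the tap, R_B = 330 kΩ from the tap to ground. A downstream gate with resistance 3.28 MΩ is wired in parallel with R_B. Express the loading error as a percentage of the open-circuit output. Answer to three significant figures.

0.999 %

The divider's output (Thévenin) resistance is R_A‖R_B = 33.11 kΩ.
Fractional drop under load = R_th/(R_th + R_L) = 33.11 / (33.11 + 3280) = 0.009993.
So the output falls by 0.999 %.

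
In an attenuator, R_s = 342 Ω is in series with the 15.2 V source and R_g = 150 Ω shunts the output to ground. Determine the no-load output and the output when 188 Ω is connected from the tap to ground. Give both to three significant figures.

Open-circuit: V = 15.2 × 150/(342 + 150) = 4.63 V.
With the load, R_g becomes R_g‖R_L = 83.43 Ω, so V = 15.2 × 83.43/425.4 = 2.98 V.

Unloaded: 4.63 V; loaded: 2.98 V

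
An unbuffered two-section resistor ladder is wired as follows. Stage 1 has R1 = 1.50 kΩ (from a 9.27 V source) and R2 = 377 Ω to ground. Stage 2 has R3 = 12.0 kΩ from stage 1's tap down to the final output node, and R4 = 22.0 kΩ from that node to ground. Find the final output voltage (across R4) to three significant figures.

Stage 2 presents R3+R4 = 34000 Ω as a load on stage 1's tap.
Stage 1's lower leg becomes R2‖(R3+R4) = 372.9 Ω, so V_mid = 9.27 × 372.9/1873 = 1.846 V.
Stage 2 is itself unloaded: V_out = V_mid × R4/(R3+R4) = 1.846 × 22000/34000 = 1.19 V.

V_out ≈ 1.19 V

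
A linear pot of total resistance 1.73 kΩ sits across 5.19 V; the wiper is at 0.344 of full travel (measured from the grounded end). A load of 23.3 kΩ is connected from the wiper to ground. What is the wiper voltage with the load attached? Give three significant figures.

V ≈ 1.76 V

The wiper splits the pot into (1−α)R = 1135 Ω above and αR = 595.1 Ω below.
Lower section ‖ load = 580.3 Ω.
V_wiper = 5.19 × 580.3/(1135 + 580.3) = 1.76 V.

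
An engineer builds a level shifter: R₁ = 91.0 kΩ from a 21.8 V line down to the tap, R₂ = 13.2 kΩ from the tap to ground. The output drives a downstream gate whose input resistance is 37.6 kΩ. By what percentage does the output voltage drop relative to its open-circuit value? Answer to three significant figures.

23.5 %

The divider's output (Thévenin) resistance is R₁‖R₂ = 11.53 kΩ.
Fractional drop under load = R_th/(R_th + R_L) = 11.53 / (11.53 + 37.6) = 0.2346.
So the output falls by 23.5 %.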